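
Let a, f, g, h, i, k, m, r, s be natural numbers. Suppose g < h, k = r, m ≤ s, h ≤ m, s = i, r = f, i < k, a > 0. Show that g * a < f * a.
Since k = r and r = f, k = f. Since s = i and m ≤ s, m ≤ i. Since h ≤ m, h ≤ i. From g < h, g < i. Since i < k, g < k. k = f, so g < f. Because a > 0, g * a < f * a.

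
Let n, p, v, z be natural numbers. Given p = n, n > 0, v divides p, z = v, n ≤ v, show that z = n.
p = n and v divides p, therefore v divides n. n > 0, so v ≤ n. Since n ≤ v, v = n. From z = v, z = n.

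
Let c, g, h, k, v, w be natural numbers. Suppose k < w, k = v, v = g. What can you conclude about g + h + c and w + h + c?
g + h + c < w + h + c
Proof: k = v and v = g, so k = g. Since k < w, g < w. Then g + h < w + h. Then g + h + c < w + h + c.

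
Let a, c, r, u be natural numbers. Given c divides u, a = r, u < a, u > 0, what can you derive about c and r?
c < r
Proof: c divides u and u > 0, thus c ≤ u. Because a = r and u < a, u < r. Since c ≤ u, c < r.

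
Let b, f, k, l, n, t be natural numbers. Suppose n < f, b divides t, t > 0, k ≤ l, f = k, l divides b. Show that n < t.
f = k and n < f, thus n < k. l divides b and b divides t, thus l divides t. Since t > 0, l ≤ t. Since k ≤ l, k ≤ t. Since n < k, n < t.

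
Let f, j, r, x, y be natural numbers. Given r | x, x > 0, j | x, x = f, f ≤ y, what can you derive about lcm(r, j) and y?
lcm(r, j) ≤ y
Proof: Since r | x and j | x, lcm(r, j) | x. Because x > 0, lcm(r, j) ≤ x. Since x = f, lcm(r, j) ≤ f. Since f ≤ y, lcm(r, j) ≤ y.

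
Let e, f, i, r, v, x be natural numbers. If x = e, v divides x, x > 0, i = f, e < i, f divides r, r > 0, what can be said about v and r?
v < r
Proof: v divides x and x > 0, hence v ≤ x. Because x = e, v ≤ e. i = f and e < i, so e < f. Since f divides r and r > 0, f ≤ r. e < f, so e < r. v ≤ e, so v < r.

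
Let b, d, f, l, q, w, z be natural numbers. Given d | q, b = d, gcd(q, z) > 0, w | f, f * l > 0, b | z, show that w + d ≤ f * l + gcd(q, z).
From w | f, w | f * l. f * l > 0, so w ≤ f * l. b = d and b | z, hence d | z. Since d | q, d | gcd(q, z). Since gcd(q, z) > 0, d ≤ gcd(q, z). Since w ≤ f * l, w + d ≤ f * l + gcd(q, z).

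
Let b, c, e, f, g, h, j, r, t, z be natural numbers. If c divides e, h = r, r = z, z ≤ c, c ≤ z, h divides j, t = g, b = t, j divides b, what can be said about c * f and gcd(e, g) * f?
c * f divides gcd(e, g) * f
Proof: From h = r and r = z, h = z. z ≤ c and c ≤ z, so z = c. Because h = z, h = c. h divides j, so c divides j. b = t and j divides b, therefore j divides t. t = g, so j divides g. Since c divides j, c divides g. Since c divides e, c divides gcd(e, g). Then c * f divides gcd(e, g) * f.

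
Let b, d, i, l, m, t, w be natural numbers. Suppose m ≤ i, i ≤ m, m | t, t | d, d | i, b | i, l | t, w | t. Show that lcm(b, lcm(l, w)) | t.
m ≤ i and i ≤ m, therefore m = i. Since m | t, i | t. t | d and d | i, thus t | i. Because i | t, i = t. Since b | i, b | t. l | t and w | t, thus lcm(l, w) | t. Since b | t, lcm(b, lcm(l, w)) | t.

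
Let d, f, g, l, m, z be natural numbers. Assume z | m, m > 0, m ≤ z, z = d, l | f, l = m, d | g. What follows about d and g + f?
d | g + f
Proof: Since z | m and m > 0, z ≤ m. Since m ≤ z, m = z. Since z = d, m = d. l = m and l | f, thus m | f. Because m = d, d | f. d | g, so d | g + f.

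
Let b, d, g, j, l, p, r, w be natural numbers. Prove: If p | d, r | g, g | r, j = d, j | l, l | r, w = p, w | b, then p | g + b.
Because r | g and g | r, r = g. j | l and l | r, therefore j | r. j = d, so d | r. r = g, so d | g. p | d, so p | g. w = p and w | b, so p | b. p | g, so p | g + b.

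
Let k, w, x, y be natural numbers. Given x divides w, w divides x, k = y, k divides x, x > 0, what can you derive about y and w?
y ≤ w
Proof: Because x divides w and w divides x, x = w. k = y and k divides x, so y divides x. Because x > 0, y ≤ x. x = w, so y ≤ w.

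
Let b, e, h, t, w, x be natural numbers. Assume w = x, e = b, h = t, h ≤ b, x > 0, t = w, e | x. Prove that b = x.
Since e | x and x > 0, e ≤ x. From e = b, b ≤ x. h = t and t = w, so h = w. Since h ≤ b, w ≤ b. w = x, so x ≤ b. Since b ≤ x, b = x.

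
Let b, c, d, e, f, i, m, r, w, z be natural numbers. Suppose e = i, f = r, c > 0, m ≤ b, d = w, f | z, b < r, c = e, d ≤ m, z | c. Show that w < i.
From d = w and d ≤ m, w ≤ m. m ≤ b, so w ≤ b. f | z and z | c, hence f | c. f = r, so r | c. Since c > 0, r ≤ c. c = e, so r ≤ e. Since b < r, b < e. Since w ≤ b, w < e. Since e = i, w < i.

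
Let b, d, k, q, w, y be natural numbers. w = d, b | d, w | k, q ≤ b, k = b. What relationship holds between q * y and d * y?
q * y ≤ d * y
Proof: w = d and w | k, therefore d | k. k = b, so d | b. Since b | d, b = d. q ≤ b, so q ≤ d. Then q * y ≤ d * y.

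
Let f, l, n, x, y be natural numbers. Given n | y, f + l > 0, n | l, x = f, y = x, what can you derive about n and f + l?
n ≤ f + l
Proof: y = x and x = f, therefore y = f. Because n | y, n | f. Because n | l, n | f + l. Since f + l > 0, n ≤ f + l.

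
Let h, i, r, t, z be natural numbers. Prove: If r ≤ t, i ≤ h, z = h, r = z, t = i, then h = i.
r = z and z = h, hence r = h. t = i and r ≤ t, so r ≤ i. r = h, so h ≤ i. i ≤ h, so h = i.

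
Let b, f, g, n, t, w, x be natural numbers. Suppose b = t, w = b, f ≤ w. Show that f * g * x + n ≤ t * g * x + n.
w = b and b = t, therefore w = t. Since f ≤ w, f ≤ t. By multiplying by a non-negative, f * g ≤ t * g. By multiplying by a non-negative, f * g * x ≤ t * g * x. Then f * g * x + n ≤ t * g * x + n.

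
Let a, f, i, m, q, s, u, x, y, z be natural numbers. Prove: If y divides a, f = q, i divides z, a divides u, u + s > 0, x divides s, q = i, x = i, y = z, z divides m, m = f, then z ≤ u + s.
y = z and y divides a, thus z divides a. a divides u, so z divides u. m = f and z divides m, therefore z divides f. Since f = q, z divides q. Because q = i, z divides i. Since i divides z, i = z. x = i, so x = z. Since x divides s, z divides s. Since z divides u, z divides u + s. Since u + s > 0, z ≤ u + s.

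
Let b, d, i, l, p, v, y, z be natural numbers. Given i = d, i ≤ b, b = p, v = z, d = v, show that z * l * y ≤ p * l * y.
From i = d and d = v, i = v. v = z, so i = z. Because b = p and i ≤ b, i ≤ p. Since i = z, z ≤ p. Then z * l ≤ p * l. Then z * l * y ≤ p * l * y.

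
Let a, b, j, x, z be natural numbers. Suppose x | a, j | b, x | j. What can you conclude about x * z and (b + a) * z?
x * z | (b + a) * z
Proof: Since x | j and j | b, x | b. Because x | a, x | b + a. Then x * z | (b + a) * z.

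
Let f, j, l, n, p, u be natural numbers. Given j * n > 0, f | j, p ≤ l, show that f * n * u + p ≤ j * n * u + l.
f | j, so f * n | j * n. Since j * n > 0, f * n ≤ j * n. Then f * n * u ≤ j * n * u. Since p ≤ l, f * n * u + p ≤ j * n * u + l.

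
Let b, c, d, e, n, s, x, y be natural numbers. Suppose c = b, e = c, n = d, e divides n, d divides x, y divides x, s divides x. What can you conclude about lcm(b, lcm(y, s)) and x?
lcm(b, lcm(y, s)) divides x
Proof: n = d and e divides n, thus e divides d. Since e = c, c divides d. c = b, so b divides d. Because d divides x, b divides x. y divides x and s divides x, thus lcm(y, s) divides x. Since b divides x, lcm(b, lcm(y, s)) divides x.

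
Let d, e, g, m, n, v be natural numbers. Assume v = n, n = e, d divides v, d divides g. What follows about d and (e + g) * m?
d divides (e + g) * m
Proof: Since v = n and n = e, v = e. Since d divides v, d divides e. Since d divides g, d divides e + g. Then d divides (e + g) * m.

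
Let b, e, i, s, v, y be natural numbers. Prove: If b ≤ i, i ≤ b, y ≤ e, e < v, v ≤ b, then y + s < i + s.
b ≤ i and i ≤ b, thus b = i. e < v and v ≤ b, therefore e < b. From y ≤ e, y < b. Because b = i, y < i. Then y + s < i + s.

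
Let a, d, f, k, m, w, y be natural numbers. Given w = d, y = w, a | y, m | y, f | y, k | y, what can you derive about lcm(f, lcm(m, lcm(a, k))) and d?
lcm(f, lcm(m, lcm(a, k))) | d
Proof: y = w and w = d, hence y = d. Since a | y and k | y, lcm(a, k) | y. From m | y, lcm(m, lcm(a, k)) | y. Since f | y, lcm(f, lcm(m, lcm(a, k))) | y. y = d, so lcm(f, lcm(m, lcm(a, k))) | d.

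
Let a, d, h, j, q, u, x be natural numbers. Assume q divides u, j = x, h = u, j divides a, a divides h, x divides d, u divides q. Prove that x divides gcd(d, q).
u divides q and q divides u, so u = q. h = u, so h = q. Since j = x and j divides a, x divides a. Since a divides h, x divides h. h = q, so x divides q. Since x divides d, x divides gcd(d, q).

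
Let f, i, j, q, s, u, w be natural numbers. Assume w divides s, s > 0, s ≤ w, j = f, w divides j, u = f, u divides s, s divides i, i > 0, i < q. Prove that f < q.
w divides s and s > 0, hence w ≤ s. Since s ≤ w, w = s. j = f and w divides j, therefore w divides f. Since w = s, s divides f. u = f and u divides s, so f divides s. s divides f, so s = f. s divides i and i > 0, thus s ≤ i. Since i < q, s < q. Since s = f, f < q.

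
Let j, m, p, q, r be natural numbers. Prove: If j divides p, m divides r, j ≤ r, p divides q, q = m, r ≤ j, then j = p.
q = m and p divides q, hence p divides m. r ≤ j and j ≤ r, so r = j. m divides r, so m divides j. p divides m, so p divides j. Since j divides p, j = p.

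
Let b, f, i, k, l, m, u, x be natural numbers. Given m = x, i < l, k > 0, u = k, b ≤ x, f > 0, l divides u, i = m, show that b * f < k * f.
Because i = m and m = x, i = x. Since i < l, x < l. u = k and l divides u, hence l divides k. From k > 0, l ≤ k. x < l, so x < k. b ≤ x, so b < k. From f > 0, by multiplying by a positive, b * f < k * f.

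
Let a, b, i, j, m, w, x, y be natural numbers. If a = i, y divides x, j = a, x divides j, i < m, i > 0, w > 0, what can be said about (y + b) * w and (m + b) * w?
(y + b) * w < (m + b) * w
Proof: Because j = a and x divides j, x divides a. a = i, so x divides i. y divides x, so y divides i. i > 0, so y ≤ i. Because i < m, y < m. Then y + b < m + b. Since w > 0, by multiplying by a positive, (y + b) * w < (m + b) * w.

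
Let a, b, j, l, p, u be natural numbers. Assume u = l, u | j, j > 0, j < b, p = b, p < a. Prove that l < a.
Because u | j and j > 0, u ≤ j. j < b, so u < b. Because u = l, l < b. Since p = b and p < a, b < a. Because l < b, l < a.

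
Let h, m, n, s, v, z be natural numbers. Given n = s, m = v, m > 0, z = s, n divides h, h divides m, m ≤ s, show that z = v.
From n = s and n divides h, s divides h. From h divides m, s divides m. Since m > 0, s ≤ m. m ≤ s, so s = m. z = s, so z = m. Since m = v, z = v.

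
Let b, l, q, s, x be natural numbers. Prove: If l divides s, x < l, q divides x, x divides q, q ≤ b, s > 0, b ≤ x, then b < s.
Since q divides x and x divides q, q = x. Since q ≤ b, x ≤ b. Since b ≤ x, x = b. l divides s and s > 0, hence l ≤ s. Since x < l, x < s. Since x = b, b < s.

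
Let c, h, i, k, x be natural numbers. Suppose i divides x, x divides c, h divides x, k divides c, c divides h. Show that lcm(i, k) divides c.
Because c divides h and h divides x, c divides x. x divides c, so x = c. Since i divides x, i divides c. Since k divides c, lcm(i, k) divides c.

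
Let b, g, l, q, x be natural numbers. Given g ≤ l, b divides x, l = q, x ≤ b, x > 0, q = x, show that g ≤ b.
l = q and q = x, hence l = x. b divides x and x > 0, thus b ≤ x. Since x ≤ b, x = b. l = x, so l = b. g ≤ l, so g ≤ b.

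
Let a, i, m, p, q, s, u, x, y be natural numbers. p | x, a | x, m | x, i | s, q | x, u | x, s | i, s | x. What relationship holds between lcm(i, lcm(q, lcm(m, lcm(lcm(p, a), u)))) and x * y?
lcm(i, lcm(q, lcm(m, lcm(lcm(p, a), u)))) | x * y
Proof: s | i and i | s, therefore s = i. From s | x, i | x. From p | x and a | x, lcm(p, a) | x. u | x, so lcm(lcm(p, a), u) | x. m | x, so lcm(m, lcm(lcm(p, a), u)) | x. Since q | x, lcm(q, lcm(m, lcm(lcm(p, a), u))) | x. i | x, so lcm(i, lcm(q, lcm(m, lcm(lcm(p, a), u)))) | x. Then lcm(i, lcm(q, lcm(m, lcm(lcm(p, a), u)))) | x * y.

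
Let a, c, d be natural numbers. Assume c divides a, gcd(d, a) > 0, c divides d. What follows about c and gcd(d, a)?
c ≤ gcd(d, a)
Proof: c divides d and c divides a, so c divides gcd(d, a). gcd(d, a) > 0, so c ≤ gcd(d, a).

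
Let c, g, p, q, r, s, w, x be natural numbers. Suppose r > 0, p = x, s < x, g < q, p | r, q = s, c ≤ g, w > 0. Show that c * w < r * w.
Since q = s and g < q, g < s. s < x, so g < x. c ≤ g, so c < x. p | r and r > 0, so p ≤ r. Since p = x, x ≤ r. Since c < x, c < r. Since w > 0, c * w < r * w.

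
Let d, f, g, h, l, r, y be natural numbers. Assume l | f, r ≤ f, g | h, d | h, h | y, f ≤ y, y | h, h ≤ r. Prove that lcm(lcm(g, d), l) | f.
Because h ≤ r and r ≤ f, h ≤ f. y | h and h | y, hence y = h. Since f ≤ y, f ≤ h. h ≤ f, so h = f. Since g | h and d | h, lcm(g, d) | h. Because h = f, lcm(g, d) | f. Since l | f, lcm(lcm(g, d), l) | f.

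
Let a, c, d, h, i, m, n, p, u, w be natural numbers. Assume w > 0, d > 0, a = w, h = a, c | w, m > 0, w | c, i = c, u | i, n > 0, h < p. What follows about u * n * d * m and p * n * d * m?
u * n * d * m < p * n * d * m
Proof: c | w and w | c, so c = w. i = c and u | i, thus u | c. c = w, so u | w. Because w > 0, u ≤ w. Since h = a and a = w, h = w. Since h < p, w < p. u ≤ w, so u < p. Since n > 0, u * n < p * n. d > 0, so u * n * d < p * n * d. Since m > 0, u * n * d * m < p * n * d * m.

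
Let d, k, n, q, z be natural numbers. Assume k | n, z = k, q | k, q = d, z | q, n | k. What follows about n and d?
n = d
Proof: From n | k and k | n, n = k. z = k and z | q, so k | q. Since q | k, k = q. Since n = k, n = q. q = d, so n = d.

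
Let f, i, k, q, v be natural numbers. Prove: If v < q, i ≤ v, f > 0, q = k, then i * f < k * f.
i ≤ v and v < q, thus i < q. q = k, so i < k. Since f > 0, by multiplying by a positive, i * f < k * f.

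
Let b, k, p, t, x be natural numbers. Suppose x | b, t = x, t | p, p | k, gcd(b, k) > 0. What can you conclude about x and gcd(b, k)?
x ≤ gcd(b, k)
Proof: t | p and p | k, therefore t | k. t = x, so x | k. Since x | b, x | gcd(b, k). gcd(b, k) > 0, so x ≤ gcd(b, k).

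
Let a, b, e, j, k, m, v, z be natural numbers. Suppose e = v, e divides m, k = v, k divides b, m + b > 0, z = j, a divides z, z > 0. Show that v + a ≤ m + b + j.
e = v and e divides m, therefore v divides m. k = v and k divides b, hence v divides b. v divides m, so v divides m + b. m + b > 0, so v ≤ m + b. a divides z and z > 0, therefore a ≤ z. z = j, so a ≤ j. Since v ≤ m + b, v + a ≤ m + b + j.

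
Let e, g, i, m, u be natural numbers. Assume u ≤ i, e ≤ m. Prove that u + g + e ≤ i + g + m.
u ≤ i, therefore u + g ≤ i + g. e ≤ m, so u + g + e ≤ i + g + m.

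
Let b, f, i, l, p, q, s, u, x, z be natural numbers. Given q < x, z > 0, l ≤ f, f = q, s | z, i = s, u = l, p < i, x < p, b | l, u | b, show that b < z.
From u = l and u | b, l | b. b | l, so l = b. From f = q and l ≤ f, l ≤ q. From l = b, b ≤ q. q < x and x < p, therefore q < p. p < i, so q < i. Since i = s, q < s. s | z and z > 0, so s ≤ z. q < s, so q < z. Since b ≤ q, b < z.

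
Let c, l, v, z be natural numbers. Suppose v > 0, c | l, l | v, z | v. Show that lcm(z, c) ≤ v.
c | l and l | v, hence c | v. z | v, so lcm(z, c) | v. v > 0, so lcm(z, c) ≤ v.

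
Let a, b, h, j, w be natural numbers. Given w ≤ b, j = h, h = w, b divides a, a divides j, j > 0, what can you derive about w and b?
w = b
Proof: Since j = h and h = w, j = w. Since b divides a and a divides j, b divides j. j > 0, so b ≤ j. j = w, so b ≤ w. Since w ≤ b, w = b.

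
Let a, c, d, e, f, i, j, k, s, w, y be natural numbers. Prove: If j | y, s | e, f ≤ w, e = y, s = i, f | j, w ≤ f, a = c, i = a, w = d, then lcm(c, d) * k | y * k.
s = i and i = a, therefore s = a. Since a = c, s = c. From e = y and s | e, s | y. s = c, so c | y. Since f ≤ w and w ≤ f, f = w. f | j and j | y, thus f | y. f = w, so w | y. w = d, so d | y. Since c | y, lcm(c, d) | y. Then lcm(c, d) * k | y * k.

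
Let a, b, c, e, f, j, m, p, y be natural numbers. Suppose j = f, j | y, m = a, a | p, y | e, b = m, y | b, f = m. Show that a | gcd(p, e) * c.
Since b = m and y | b, y | m. j = f and f = m, hence j = m. Since j | y, m | y. y | m, so y = m. m = a, so y = a. y | e, so a | e. a | p, so a | gcd(p, e). Then a | gcd(p, e) * c.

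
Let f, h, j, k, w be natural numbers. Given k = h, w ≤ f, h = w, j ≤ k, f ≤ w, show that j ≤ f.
From k = h and h = w, k = w. Since w ≤ f and f ≤ w, w = f. Since k = w, k = f. Since j ≤ k, j ≤ f.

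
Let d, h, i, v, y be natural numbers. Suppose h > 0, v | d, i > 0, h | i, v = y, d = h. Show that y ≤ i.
Because d = h and v | d, v | h. Since h > 0, v ≤ h. Since v = y, y ≤ h. From h | i and i > 0, h ≤ i. Since y ≤ h, y ≤ i.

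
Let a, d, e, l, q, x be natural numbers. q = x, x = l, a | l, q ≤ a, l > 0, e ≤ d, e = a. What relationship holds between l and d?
l ≤ d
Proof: a | l and l > 0, therefore a ≤ l. From q = x and x = l, q = l. q ≤ a, so l ≤ a. Since a ≤ l, a = l. Because e = a, e = l. e ≤ d, so l ≤ d.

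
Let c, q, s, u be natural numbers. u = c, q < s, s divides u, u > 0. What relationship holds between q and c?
q < c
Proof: s divides u and u > 0, so s ≤ u. Since q < s, q < u. u = c, so q < c.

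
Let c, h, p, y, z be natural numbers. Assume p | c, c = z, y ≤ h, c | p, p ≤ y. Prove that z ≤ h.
Because p | c and c | p, p = c. Since c = z, p = z. p ≤ y and y ≤ h, so p ≤ h. p = z, so z ≤ h.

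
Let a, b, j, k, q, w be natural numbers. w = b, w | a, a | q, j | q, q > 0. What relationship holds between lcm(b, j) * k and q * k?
lcm(b, j) * k ≤ q * k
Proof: w = b and w | a, thus b | a. a | q, so b | q. j | q, so lcm(b, j) | q. Since q > 0, lcm(b, j) ≤ q. Then lcm(b, j) * k ≤ q * k.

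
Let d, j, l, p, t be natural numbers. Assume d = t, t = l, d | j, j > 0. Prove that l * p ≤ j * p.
d = t and t = l, so d = l. d | j and j > 0, hence d ≤ j. d = l, so l ≤ j. Then l * p ≤ j * p.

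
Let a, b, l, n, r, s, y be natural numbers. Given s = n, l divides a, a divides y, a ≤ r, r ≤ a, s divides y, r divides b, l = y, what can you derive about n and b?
n divides b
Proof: l = y and l divides a, thus y divides a. a divides y, so y = a. Since a ≤ r and r ≤ a, a = r. Since y = a, y = r. Since s = n and s divides y, n divides y. Since y = r, n divides r. Since r divides b, n divides b.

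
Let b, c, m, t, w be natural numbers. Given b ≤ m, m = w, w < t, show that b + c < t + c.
Since m = w and b ≤ m, b ≤ w. w < t, so b < t. Then b + c < t + c.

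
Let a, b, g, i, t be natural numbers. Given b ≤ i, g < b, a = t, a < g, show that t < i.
From a = t and a < g, t < g. g < b, so t < b. Since b ≤ i, t < i.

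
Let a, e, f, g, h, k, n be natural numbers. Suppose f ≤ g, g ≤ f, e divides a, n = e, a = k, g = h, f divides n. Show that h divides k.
f ≤ g and g ≤ f, hence f = g. f divides n, so g divides n. Since n = e, g divides e. Since g = h, h divides e. From a = k and e divides a, e divides k. Because h divides e, h divides k.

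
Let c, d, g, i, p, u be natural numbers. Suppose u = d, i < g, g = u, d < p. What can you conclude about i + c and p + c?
i + c < p + c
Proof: g = u and u = d, therefore g = d. Since i < g, i < d. d < p, so i < p. Then i + c < p + c.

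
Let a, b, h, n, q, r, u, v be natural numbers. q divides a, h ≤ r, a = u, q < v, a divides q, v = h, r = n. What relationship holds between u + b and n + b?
u + b < n + b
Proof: From q divides a and a divides q, q = a. Since a = u, q = u. Because v = h and q < v, q < h. r = n and h ≤ r, so h ≤ n. Since q < h, q < n. Since q = u, u < n. Then u + b < n + b.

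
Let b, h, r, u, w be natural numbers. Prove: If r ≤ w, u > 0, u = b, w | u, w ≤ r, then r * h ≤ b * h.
w ≤ r and r ≤ w, therefore w = r. Since w | u, r | u. Since u > 0, r ≤ u. u = b, so r ≤ b. Then r * h ≤ b * h.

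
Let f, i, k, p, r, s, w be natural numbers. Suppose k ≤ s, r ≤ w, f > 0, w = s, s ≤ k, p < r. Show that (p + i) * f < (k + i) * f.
s ≤ k and k ≤ s, thus s = k. w = s, so w = k. p < r and r ≤ w, thus p < w. w = k, so p < k. Then p + i < k + i. f > 0, so (p + i) * f < (k + i) * f.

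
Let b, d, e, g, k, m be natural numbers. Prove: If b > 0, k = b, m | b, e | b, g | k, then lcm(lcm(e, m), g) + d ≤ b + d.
e | b and m | b, therefore lcm(e, m) | b. k = b and g | k, hence g | b. lcm(e, m) | b, so lcm(lcm(e, m), g) | b. Since b > 0, lcm(lcm(e, m), g) ≤ b. Then lcm(lcm(e, m), g) + d ≤ b + d.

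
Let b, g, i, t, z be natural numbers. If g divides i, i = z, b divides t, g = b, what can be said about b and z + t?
b divides z + t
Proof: g = b and g divides i, hence b divides i. Since i = z, b divides z. Since b divides t, b divides z + t.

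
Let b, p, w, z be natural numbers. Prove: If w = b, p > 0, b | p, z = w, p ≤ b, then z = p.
z = w and w = b, therefore z = b. b | p and p > 0, therefore b ≤ p. Because p ≤ b, b = p. Since z = b, z = p.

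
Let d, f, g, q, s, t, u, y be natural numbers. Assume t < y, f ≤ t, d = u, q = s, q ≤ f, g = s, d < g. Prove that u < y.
g = s and d < g, therefore d < s. From q = s and q ≤ f, s ≤ f. Since d < s, d < f. From d = u, u < f. Because f ≤ t and t < y, f < y. u < f, so u < y.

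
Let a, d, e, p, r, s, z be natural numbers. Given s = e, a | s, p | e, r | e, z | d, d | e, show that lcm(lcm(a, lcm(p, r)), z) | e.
From s = e and a | s, a | e. From p | e and r | e, lcm(p, r) | e. a | e, so lcm(a, lcm(p, r)) | e. z | d and d | e, therefore z | e. From lcm(a, lcm(p, r)) | e, lcm(lcm(a, lcm(p, r)), z) | e.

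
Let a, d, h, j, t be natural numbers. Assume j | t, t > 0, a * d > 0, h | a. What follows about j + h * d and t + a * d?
j + h * d ≤ t + a * d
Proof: From j | t and t > 0, j ≤ t. h | a, thus h * d | a * d. Because a * d > 0, h * d ≤ a * d. j ≤ t, so j + h * d ≤ t + a * d.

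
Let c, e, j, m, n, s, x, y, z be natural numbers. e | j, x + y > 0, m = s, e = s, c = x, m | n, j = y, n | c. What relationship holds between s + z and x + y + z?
s + z ≤ x + y + z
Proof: Because m | n and n | c, m | c. Since c = x, m | x. m = s, so s | x. Since e = s and e | j, s | j. Since j = y, s | y. From s | x, s | x + y. Since x + y > 0, s ≤ x + y. Then s + z ≤ x + y + z.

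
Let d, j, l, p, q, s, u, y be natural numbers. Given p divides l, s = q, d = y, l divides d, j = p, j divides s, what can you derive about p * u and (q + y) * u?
p * u divides (q + y) * u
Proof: Because s = q and j divides s, j divides q. Since j = p, p divides q. d = y and l divides d, therefore l divides y. Since p divides l, p divides y. p divides q, so p divides q + y. Then p * u divides (q + y) * u.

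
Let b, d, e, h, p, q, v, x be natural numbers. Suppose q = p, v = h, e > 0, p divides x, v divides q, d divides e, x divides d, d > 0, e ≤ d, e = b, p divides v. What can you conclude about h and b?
h ≤ b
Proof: d divides e and e > 0, hence d ≤ e. e ≤ d, so d = e. Since e = b, d = b. q = p and v divides q, therefore v divides p. From p divides v, p = v. v = h, so p = h. p divides x and x divides d, thus p divides d. p = h, so h divides d. From d > 0, h ≤ d. From d = b, h ≤ b.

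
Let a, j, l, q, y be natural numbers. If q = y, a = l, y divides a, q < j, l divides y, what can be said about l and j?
l < j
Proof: Because a = l and y divides a, y divides l. Since l divides y, y = l. q = y, so q = l. Since q < j, l < j.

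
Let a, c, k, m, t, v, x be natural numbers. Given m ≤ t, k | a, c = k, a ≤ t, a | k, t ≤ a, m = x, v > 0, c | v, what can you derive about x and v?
x ≤ v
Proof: t ≤ a and a ≤ t, therefore t = a. Since m ≤ t, m ≤ a. m = x, so x ≤ a. k | a and a | k, so k = a. c = k, so c = a. c | v, so a | v. Since v > 0, a ≤ v. x ≤ a, so x ≤ v.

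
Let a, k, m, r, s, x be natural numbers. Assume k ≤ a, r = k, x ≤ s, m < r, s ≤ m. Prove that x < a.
From x ≤ s and s ≤ m, x ≤ m. r = k and m < r, therefore m < k. Since k ≤ a, m < a. x ≤ m, so x < a.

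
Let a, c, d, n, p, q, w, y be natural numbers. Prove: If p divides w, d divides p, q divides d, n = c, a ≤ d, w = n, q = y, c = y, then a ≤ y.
n = c and c = y, hence n = y. d divides p and p divides w, so d divides w. w = n, so d divides n. n = y, so d divides y. Since q = y and q divides d, y divides d. d divides y, so d = y. Because a ≤ d, a ≤ y.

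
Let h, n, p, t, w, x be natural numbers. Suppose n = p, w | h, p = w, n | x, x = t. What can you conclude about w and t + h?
w | t + h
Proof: n = p and p = w, hence n = w. n | x, so w | x. x = t, so w | t. Since w | h, w | t + h.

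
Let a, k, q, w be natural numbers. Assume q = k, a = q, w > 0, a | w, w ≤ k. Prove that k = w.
Since a = q and q = k, a = k. Because a | w, k | w. Since w > 0, k ≤ w. Since w ≤ k, w = k. Then k = w.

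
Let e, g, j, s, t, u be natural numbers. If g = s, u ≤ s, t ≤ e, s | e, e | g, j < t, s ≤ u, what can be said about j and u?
j < u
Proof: g = s and e | g, thus e | s. Because s | e, e = s. From s ≤ u and u ≤ s, s = u. Since e = s, e = u. Because j < t and t ≤ e, j < e. e = u, so j < u.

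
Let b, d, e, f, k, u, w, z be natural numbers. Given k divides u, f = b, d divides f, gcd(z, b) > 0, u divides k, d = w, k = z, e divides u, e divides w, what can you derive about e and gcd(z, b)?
e ≤ gcd(z, b)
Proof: Because u divides k and k divides u, u = k. k = z, so u = z. e divides u, so e divides z. d = w and d divides f, thus w divides f. e divides w, so e divides f. f = b, so e divides b. e divides z, so e divides gcd(z, b). Since gcd(z, b) > 0, e ≤ gcd(z, b).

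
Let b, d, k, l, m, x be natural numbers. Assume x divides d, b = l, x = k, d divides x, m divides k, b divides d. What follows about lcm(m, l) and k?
lcm(m, l) divides k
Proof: From d divides x and x divides d, d = x. Since x = k, d = k. b = l and b divides d, therefore l divides d. d = k, so l divides k. m divides k, so lcm(m, l) divides k.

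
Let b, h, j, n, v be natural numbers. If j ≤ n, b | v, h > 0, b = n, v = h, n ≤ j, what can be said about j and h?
j ≤ h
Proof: Since n ≤ j and j ≤ n, n = j. Since b = n, b = j. v = h and b | v, thus b | h. Since b = j, j | h. Since h > 0, j ≤ h.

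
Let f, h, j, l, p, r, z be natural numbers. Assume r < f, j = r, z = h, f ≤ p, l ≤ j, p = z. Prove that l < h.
From p = z and z = h, p = h. From j = r and l ≤ j, l ≤ r. From r < f and f ≤ p, r < p. Since l ≤ r, l < p. p = h, so l < h.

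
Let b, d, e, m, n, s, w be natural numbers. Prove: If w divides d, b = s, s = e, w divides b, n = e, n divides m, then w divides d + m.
From b = s and s = e, b = e. From w divides b, w divides e. n = e and n divides m, hence e divides m. Since w divides e, w divides m. From w divides d, w divides d + m.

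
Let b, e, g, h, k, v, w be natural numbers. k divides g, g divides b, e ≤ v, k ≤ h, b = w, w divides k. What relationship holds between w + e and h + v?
w + e ≤ h + v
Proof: Since k divides g and g divides b, k divides b. Since b = w, k divides w. Since w divides k, k = w. k ≤ h, so w ≤ h. Since e ≤ v, w + e ≤ h + v.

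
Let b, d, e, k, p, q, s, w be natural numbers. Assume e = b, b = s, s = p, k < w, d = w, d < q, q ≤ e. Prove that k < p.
Because e = b and b = s, e = s. From s = p, e = p. d = w and d < q, so w < q. k < w, so k < q. q ≤ e, so k < e. Since e = p, k < p.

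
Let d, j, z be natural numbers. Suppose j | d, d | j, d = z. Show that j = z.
j | d and d | j, hence j = d. d = z, so j = z.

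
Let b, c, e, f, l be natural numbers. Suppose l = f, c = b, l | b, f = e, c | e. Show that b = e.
c = b and c | e, therefore b | e. Since l = f and f = e, l = e. l | b, so e | b. b | e, so b = e.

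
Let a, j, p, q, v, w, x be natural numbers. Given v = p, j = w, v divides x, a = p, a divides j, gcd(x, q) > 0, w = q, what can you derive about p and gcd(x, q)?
p ≤ gcd(x, q)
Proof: v = p and v divides x, therefore p divides x. a = p and a divides j, therefore p divides j. j = w, so p divides w. Because w = q, p divides q. Since p divides x, p divides gcd(x, q). gcd(x, q) > 0, so p ≤ gcd(x, q).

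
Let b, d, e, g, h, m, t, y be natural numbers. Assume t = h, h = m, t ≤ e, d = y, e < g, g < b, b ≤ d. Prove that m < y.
t = h and h = m, therefore t = m. From e < g and g < b, e < b. b ≤ d, so e < d. Since d = y, e < y. Since t ≤ e, t < y. Since t = m, m < y.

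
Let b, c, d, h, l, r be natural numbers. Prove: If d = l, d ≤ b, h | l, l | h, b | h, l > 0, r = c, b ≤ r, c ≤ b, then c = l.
Since d = l and d ≤ b, l ≤ b. h | l and l | h, therefore h = l. b | h, so b | l. l > 0, so b ≤ l. l ≤ b, so l = b. r = c and b ≤ r, hence b ≤ c. Since c ≤ b, b = c. l = b, so l = c. Then c = l.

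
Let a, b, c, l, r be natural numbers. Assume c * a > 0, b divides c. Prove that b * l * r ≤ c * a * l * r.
b divides c, hence b divides c * a. c * a > 0, so b ≤ c * a. By multiplying by a non-negative, b * l ≤ c * a * l. By multiplying by a non-negative, b * l * r ≤ c * a * l * r.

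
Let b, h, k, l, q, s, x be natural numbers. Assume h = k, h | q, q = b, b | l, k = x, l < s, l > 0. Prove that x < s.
h = k and h | q, hence k | q. q = b, so k | b. Since b | l, k | l. Since l > 0, k ≤ l. Since k = x, x ≤ l. l < s, so x < s.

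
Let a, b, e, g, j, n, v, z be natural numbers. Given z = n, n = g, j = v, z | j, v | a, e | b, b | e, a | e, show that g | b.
z = n and n = g, so z = g. Because j = v and z | j, z | v. v | a, so z | a. e | b and b | e, so e = b. Because a | e, a | b. Since z | a, z | b. Since z = g, g | b.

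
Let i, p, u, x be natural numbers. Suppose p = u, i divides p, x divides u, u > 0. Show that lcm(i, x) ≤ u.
Because p = u and i divides p, i divides u. x divides u, so lcm(i, x) divides u. Since u > 0, lcm(i, x) ≤ u.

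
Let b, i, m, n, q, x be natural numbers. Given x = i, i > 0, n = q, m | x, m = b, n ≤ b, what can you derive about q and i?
q ≤ i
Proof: n = q and n ≤ b, thus q ≤ b. From x = i and m | x, m | i. Since m = b, b | i. i > 0, so b ≤ i. q ≤ b, so q ≤ i.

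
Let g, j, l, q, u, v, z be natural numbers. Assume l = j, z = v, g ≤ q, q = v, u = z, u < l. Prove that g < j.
Since q = v and g ≤ q, g ≤ v. From u = z and z = v, u = v. Because l = j and u < l, u < j. u = v, so v < j. Since g ≤ v, g < j.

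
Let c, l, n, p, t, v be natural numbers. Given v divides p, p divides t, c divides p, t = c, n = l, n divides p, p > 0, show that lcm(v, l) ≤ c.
t = c and p divides t, so p divides c. Since c divides p, p = c. Since n = l and n divides p, l divides p. v divides p, so lcm(v, l) divides p. p > 0, so lcm(v, l) ≤ p. p = c, so lcm(v, l) ≤ c.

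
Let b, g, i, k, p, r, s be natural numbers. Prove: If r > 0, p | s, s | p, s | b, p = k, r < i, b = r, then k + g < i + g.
s | p and p | s, so s = p. p = k, so s = k. b = r and s | b, thus s | r. Since r > 0, s ≤ r. Since s = k, k ≤ r. Since r < i, k < i. Then k + g < i + g.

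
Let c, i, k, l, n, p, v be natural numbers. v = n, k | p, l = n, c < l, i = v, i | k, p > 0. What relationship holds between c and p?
c < p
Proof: Since l = n and c < l, c < n. i = v and v = n, so i = n. Since i | k and k | p, i | p. p > 0, so i ≤ p. Since i = n, n ≤ p. c < n, so c < p.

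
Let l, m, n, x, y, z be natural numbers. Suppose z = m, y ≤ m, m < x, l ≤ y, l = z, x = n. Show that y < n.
Because l = z and l ≤ y, z ≤ y. z = m, so m ≤ y. Since y ≤ m, m = y. x = n and m < x, therefore m < n. Since m = y, y < n.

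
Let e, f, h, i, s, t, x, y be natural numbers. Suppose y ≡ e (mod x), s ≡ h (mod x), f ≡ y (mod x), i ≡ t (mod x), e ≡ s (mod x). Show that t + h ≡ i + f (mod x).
From f ≡ y (mod x) and y ≡ e (mod x), f ≡ e (mod x). Since e ≡ s (mod x), f ≡ s (mod x). From s ≡ h (mod x), f ≡ h (mod x). i ≡ t (mod x), so i + f ≡ t + h (mod x). Then t + h ≡ i + f (mod x).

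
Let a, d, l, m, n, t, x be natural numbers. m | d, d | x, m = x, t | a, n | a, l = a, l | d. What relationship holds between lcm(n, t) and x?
lcm(n, t) | x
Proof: n | a and t | a, hence lcm(n, t) | a. m = x and m | d, therefore x | d. Since d | x, d = x. l = a and l | d, hence a | d. d = x, so a | x. From lcm(n, t) | a, lcm(n, t) | x.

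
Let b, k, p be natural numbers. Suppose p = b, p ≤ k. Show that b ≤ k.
Since p = b and p ≤ k, by substitution, b ≤ k.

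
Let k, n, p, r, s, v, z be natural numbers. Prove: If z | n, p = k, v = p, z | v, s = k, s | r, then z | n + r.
Since v = p and z | v, z | p. p = k, so z | k. s = k and s | r, hence k | r. z | k, so z | r. Since z | n, z | n + r.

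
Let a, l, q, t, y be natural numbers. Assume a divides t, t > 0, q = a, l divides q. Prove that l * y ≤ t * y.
From q = a and l divides q, l divides a. a divides t, so l divides t. Since t > 0, l ≤ t. By multiplying by a non-negative, l * y ≤ t * y.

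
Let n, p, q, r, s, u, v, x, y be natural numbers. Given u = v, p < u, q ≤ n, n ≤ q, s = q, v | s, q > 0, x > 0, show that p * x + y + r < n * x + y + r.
Since u = v and p < u, p < v. q ≤ n and n ≤ q, thus q = n. s = q and v | s, so v | q. q > 0, so v ≤ q. q = n, so v ≤ n. Since p < v, p < n. x > 0, so p * x < n * x. Then p * x + y < n * x + y. Then p * x + y + r < n * x + y + r.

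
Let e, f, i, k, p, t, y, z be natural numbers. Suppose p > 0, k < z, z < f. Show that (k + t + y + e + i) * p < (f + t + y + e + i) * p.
k < z and z < f, thus k < f. Then k + t < f + t. Then k + t + y < f + t + y. Then k + t + y + e < f + t + y + e. Then k + t + y + e + i < f + t + y + e + i. p > 0, so (k + t + y + e + i) * p < (f + t + y + e + i) * p.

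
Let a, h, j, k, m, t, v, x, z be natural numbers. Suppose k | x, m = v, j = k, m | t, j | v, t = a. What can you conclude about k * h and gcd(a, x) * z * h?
k * h | gcd(a, x) * z * h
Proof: Since j = k and j | v, k | v. m = v and m | t, thus v | t. k | v, so k | t. Since t = a, k | a. k | x, so k | gcd(a, x). Then k | gcd(a, x) * z. Then k * h | gcd(a, x) * z * h.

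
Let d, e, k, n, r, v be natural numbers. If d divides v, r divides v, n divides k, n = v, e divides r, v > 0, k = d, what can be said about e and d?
e ≤ d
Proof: Since n = v and n divides k, v divides k. k = d, so v divides d. d divides v, so v = d. Since e divides r and r divides v, e divides v. Since v > 0, e ≤ v. Since v = d, e ≤ d.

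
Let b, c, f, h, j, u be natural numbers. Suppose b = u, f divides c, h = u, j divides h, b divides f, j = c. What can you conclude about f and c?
f = c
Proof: Since h = u and j divides h, j divides u. b = u and b divides f, hence u divides f. Since j divides u, j divides f. Since j = c, c divides f. f divides c, so c = f. Then f = c.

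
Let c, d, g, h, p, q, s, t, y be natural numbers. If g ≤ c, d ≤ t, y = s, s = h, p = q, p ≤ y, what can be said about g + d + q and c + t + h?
g + d + q ≤ c + t + h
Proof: Since g ≤ c and d ≤ t, g + d ≤ c + t. From y = s and s = h, y = h. p = q and p ≤ y, hence q ≤ y. y = h, so q ≤ h. From g + d ≤ c + t, g + d + q ≤ c + t + h.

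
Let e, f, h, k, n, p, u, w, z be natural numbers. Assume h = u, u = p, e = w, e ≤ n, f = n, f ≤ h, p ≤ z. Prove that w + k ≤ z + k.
Because h = u and u = p, h = p. e = w and e ≤ n, therefore w ≤ n. f = n and f ≤ h, therefore n ≤ h. Since w ≤ n, w ≤ h. h = p, so w ≤ p. p ≤ z, so w ≤ z. Then w + k ≤ z + k.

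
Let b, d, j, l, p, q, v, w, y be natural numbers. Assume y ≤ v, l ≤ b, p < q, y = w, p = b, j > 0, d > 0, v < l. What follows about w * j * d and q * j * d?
w * j * d < q * j * d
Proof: y ≤ v and v < l, therefore y < l. Since l ≤ b, y < b. p = b and p < q, so b < q. y < b, so y < q. y = w, so w < q. Since j > 0, w * j < q * j. From d > 0, w * j * d < q * j * d.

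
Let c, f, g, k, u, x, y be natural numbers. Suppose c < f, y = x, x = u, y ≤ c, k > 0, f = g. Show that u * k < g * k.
y = x and x = u, so y = u. Because y ≤ c and c < f, y < f. Since y = u, u < f. Since f = g, u < g. Combining with k > 0, by multiplying by a positive, u * k < g * k.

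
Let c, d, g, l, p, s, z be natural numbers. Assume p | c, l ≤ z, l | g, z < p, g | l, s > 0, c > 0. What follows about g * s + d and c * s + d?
g * s + d < c * s + d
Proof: l | g and g | l, so l = g. From l ≤ z and z < p, l < p. From p | c and c > 0, p ≤ c. l < p, so l < c. Since l = g, g < c. Because s > 0, g * s < c * s. Then g * s + d < c * s + d.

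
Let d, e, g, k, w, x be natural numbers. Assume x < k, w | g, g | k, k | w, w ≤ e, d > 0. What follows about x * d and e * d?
x * d < e * d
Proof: w | g and g | k, therefore w | k. Because k | w, w = k. w ≤ e, so k ≤ e. x < k, so x < e. Since d > 0, x * d < e * d.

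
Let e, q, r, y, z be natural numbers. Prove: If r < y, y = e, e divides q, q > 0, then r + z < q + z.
From y = e and r < y, r < e. Because e divides q and q > 0, e ≤ q. r < e, so r < q. Then r + z < q + z.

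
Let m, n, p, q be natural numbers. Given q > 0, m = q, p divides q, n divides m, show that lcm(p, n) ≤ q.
m = q and n divides m, so n divides q. p divides q, so lcm(p, n) divides q. Since q > 0, lcm(p, n) ≤ q.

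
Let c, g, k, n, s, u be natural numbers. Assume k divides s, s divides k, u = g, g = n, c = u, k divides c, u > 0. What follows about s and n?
s ≤ n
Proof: From k divides s and s divides k, k = s. u = g and g = n, therefore u = n. From c = u and k divides c, k divides u. Since u > 0, k ≤ u. u = n, so k ≤ n. Since k = s, s ≤ n.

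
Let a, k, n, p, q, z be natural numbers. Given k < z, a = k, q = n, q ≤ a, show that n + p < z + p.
Because a = k and q ≤ a, q ≤ k. q = n, so n ≤ k. k < z, so n < z. Then n + p < z + p.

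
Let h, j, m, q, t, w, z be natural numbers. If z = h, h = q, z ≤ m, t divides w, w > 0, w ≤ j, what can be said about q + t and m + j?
q + t ≤ m + j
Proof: From z = h and h = q, z = q. Since z ≤ m, q ≤ m. From t divides w and w > 0, t ≤ w. Because w ≤ j, t ≤ j. q ≤ m, so q + t ≤ m + j.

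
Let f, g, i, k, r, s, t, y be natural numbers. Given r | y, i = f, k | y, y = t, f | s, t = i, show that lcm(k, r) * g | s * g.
Since y = t and t = i, y = i. i = f, so y = f. k | y and r | y, therefore lcm(k, r) | y. From y = f, lcm(k, r) | f. f | s, so lcm(k, r) | s. Then lcm(k, r) * g | s * g.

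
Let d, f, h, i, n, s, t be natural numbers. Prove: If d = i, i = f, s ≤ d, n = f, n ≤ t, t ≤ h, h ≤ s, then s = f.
d = i and i = f, hence d = f. Since s ≤ d, s ≤ f. From n = f and n ≤ t, f ≤ t. Because t ≤ h, f ≤ h. From h ≤ s, f ≤ s. s ≤ f, so s = f.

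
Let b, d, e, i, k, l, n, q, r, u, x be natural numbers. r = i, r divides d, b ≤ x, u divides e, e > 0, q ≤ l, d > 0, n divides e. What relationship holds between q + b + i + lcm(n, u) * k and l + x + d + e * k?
q + b + i + lcm(n, u) * k ≤ l + x + d + e * k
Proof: q ≤ l and b ≤ x, thus q + b ≤ l + x. Since r = i and r divides d, i divides d. Since d > 0, i ≤ d. Because n divides e and u divides e, lcm(n, u) divides e. Because e > 0, lcm(n, u) ≤ e. By multiplying by a non-negative, lcm(n, u) * k ≤ e * k. i ≤ d, so i + lcm(n, u) * k ≤ d + e * k. Since q + b ≤ l + x, q + b + i + lcm(n, u) * k ≤ l + x + d + e * k.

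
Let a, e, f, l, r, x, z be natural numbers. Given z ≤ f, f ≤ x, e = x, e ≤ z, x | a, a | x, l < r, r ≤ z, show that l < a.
Since z ≤ f and f ≤ x, z ≤ x. Since e = x and e ≤ z, x ≤ z. z ≤ x, so z = x. x | a and a | x, therefore x = a. Since z = x, z = a. Since l < r and r ≤ z, l < z. Since z = a, l < a.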